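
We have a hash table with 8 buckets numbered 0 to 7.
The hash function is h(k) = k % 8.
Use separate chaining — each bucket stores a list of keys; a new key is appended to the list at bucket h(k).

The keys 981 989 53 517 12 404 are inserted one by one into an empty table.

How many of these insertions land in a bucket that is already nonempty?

Insert 981: h=5, bucket 5 empty → new chain.
Insert 989: h=5, bucket 5 nonempty → append to chain.
Insert 53: h=5, bucket 5 nonempty → append to chain.
Insert 517: h=5, bucket 5 nonempty → append to chain.
Insert 12: h=4, bucket 4 empty → new chain.
Insert 404: h=4, bucket 4 nonempty → append to chain.
Final buckets:
0: -
1: -
2: -
3: -
4: 12 -> 404
5: 981 -> 989 -> 53 -> 517
6: -
7: -

4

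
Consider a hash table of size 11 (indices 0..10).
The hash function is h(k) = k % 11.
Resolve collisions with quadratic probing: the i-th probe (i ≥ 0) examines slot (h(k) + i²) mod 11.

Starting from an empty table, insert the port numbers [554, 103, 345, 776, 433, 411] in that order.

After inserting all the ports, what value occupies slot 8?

345

554 hashes to 4; slot 4 is free => place at 4.
103 hashes to 4; 4 taken => place at 5.
345 hashes to 4; 4,5 taken => place at 8.
776 hashes to 6; slot 6 is free => place at 6.
433 hashes to 4; 4,5,8 taken => place at 2.
411 hashes to 4; 4,5,8,2 taken => place at 9.
Table: [-, -, 433, -, 554, 103, 776, -, 345, 411, -]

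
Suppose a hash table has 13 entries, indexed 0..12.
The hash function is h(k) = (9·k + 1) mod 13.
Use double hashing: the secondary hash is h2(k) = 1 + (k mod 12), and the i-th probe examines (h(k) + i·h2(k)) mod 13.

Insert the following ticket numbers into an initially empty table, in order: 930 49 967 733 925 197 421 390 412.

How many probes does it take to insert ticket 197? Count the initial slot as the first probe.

3

930: h=12 -> slot 12
49: h=0 -> slot 0
967: h=7 -> slot 7
733: h=7, h2=2, probe 7,9 -> slot 9
925: h=6 -> slot 6
197: h=6, h2=6, probe 6,12,5 -> slot 5
421: h=7, h2=2, probe 7,9,11 -> slot 11
390: h=1 -> slot 1
412: h=4 -> slot 4
Table: [49, 390, ∅, ∅, 412, 197, 925, 967, ∅, 733, ∅, 421, 930]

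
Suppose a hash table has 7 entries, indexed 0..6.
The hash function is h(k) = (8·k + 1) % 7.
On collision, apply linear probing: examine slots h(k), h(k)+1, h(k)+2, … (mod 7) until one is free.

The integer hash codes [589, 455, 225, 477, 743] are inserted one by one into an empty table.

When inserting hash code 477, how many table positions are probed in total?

589: h=2 -> slot 2
455: h=1 -> slot 1
225: h=2, probe 2,3 -> slot 3
477: h=2, probe 2,3,4 -> slot 4
743: h=2, probe 2,3,4,5 -> slot 5
Table: [., 455, 589, 225, 477, 743, .]

3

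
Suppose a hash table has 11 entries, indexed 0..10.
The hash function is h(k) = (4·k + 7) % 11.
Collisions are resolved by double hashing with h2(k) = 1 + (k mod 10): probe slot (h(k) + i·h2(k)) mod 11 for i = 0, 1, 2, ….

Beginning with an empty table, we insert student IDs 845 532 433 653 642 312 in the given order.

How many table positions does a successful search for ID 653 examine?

845: h=10 -> slot 10
532: h=1 -> slot 1
433: h=1, h2=4, probe 1,5 -> slot 5
653: h=1, h2=4, probe 1,5,9 -> slot 9
642: h=1, h2=3, probe 1,4 -> slot 4
312: h=1, h2=3, probe 1,4,7 -> slot 7
Table: [., 532, ., ., 642, 433, ., 312, ., 653, 845]
Lookup 653: h=1, h2=4, probe 1,5,9 → found at 9.

3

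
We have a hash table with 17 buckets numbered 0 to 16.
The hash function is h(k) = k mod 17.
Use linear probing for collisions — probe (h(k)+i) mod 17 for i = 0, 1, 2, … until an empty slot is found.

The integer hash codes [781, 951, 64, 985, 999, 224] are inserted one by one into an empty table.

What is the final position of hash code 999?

14

781 hashes to 16; slot 16 is free => place at 16.
951 hashes to 16; 16 taken => place at 0.
64 hashes to 13; slot 13 is free => place at 13.
985 hashes to 16; 16,0 taken => place at 1.
999 hashes to 13; 13 taken => place at 14.
224 hashes to 3; slot 3 is free => place at 3.
Table: [951, 985, ∅, 224, ∅, ∅, ∅, ∅, ∅, ∅, ∅, ∅, ∅, 64, 999, ∅, 781]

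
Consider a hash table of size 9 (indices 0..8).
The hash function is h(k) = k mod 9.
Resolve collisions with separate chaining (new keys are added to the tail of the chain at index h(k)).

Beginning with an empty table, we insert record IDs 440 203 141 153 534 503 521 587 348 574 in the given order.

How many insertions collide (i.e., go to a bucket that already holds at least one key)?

3

440 → bucket 8
203 → bucket 5
141 → bucket 6
153 → bucket 0
534 → bucket 3
503 → bucket 8 (collision)
521 → bucket 8 (collision)
587 → bucket 2
348 → bucket 6 (collision)
574 → bucket 7
Final buckets:
0: 153
1: —
2: 587
3: 534
4: —
5: 203
6: 141 -> 348
7: 574
8: 440 -> 503 -> 521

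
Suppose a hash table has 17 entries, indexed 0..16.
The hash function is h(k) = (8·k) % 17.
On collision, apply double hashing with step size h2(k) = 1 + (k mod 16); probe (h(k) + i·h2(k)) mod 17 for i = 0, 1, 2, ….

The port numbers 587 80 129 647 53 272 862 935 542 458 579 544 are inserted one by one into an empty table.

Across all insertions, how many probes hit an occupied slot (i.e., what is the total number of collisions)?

Insert 587: h=4, slot 4 empty => index 4.
Insert 80: h=11, slot 11 empty => index 11.
Insert 129: h=12, slot 12 empty => index 12.
Insert 647: h=8, slot 8 empty => index 8.
Insert 53: h=16, slot 16 empty => index 16.
Insert 272: h=0, slot 0 empty => index 0.
Insert 862: h=11, h2=15, slot 11 occupied => index 9.
Insert 935: h=0, h2=8, slots 0,8,16 occupied => index 7.
Insert 542: h=1, slot 1 empty => index 1.
Insert 458: h=9, h2=11, slot 9 occupied => index 3.
Insert 579: h=8, h2=4, slots 8,12,16,3,7,11 occupied => index 15.
Insert 544: h=0, h2=1, slots 0,1 occupied => index 2.
Table: [272, 542, 544, 458, 587, —, —, 935, 647, 862, —, 80, 129, —, —, 579, 53]

13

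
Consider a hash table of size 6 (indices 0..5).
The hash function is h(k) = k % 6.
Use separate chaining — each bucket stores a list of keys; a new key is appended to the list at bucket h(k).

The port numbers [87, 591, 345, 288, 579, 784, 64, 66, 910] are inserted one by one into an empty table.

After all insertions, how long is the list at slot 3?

Insert 87: h=3, bucket 3 empty -> new chain.
Insert 591: h=3, bucket 3 nonempty -> append to chain.
Insert 345: h=3, bucket 3 nonempty -> append to chain.
Insert 288: h=0, bucket 0 empty -> new chain.
Insert 579: h=3, bucket 3 nonempty -> append to chain.
Insert 784: h=4, bucket 4 empty -> new chain.
Insert 64: h=4, bucket 4 nonempty -> append to chain.
Insert 66: h=0, bucket 0 nonempty -> append to chain.
Insert 910: h=4, bucket 4 nonempty -> append to chain.
Final buckets:
0: 288 -> 66
1: _
2: _
3: 87 -> 591 -> 345 -> 579
4: 784 -> 64 -> 910
5: _

4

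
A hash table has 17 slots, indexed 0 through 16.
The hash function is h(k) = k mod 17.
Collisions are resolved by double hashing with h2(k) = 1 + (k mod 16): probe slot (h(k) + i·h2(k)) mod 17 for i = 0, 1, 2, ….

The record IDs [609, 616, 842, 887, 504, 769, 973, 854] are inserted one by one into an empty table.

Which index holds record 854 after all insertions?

Insert 609: h=14, slot 14 empty -> index 14.
Insert 616: h=4, slot 4 empty -> index 4.
Insert 842: h=9, slot 9 empty -> index 9.
Insert 887: h=3, slot 3 empty -> index 3.
Insert 504: h=11, slot 11 empty -> index 11.
Insert 769: h=4, h2=2, slot 4 occupied -> index 6.
Insert 973: h=4, h2=14, slot 4 occupied -> index 1.
Insert 854: h=4, h2=7, slots 4,11,1 occupied -> index 8.
Table: [_, 973, _, 887, 616, _, 769, _, 854, 842, _, 504, _, _, 609, _, _]

8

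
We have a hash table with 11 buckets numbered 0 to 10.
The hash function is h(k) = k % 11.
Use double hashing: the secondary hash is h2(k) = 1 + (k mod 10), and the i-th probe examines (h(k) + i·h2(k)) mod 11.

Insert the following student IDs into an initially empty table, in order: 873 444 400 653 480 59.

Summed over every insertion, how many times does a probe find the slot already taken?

873: h=4 => slot 4
444: h=4, h2=5, probe 4,9 => slot 9
400: h=4, h2=1, probe 4,5 => slot 5
653: h=4, h2=4, probe 4,8 => slot 8
480: h=7 => slot 7
59: h=4, h2=10, probe 4,3 => slot 3
Table: [∅, ∅, ∅, 59, 873, 400, ∅, 480, 653, 444, ∅]

4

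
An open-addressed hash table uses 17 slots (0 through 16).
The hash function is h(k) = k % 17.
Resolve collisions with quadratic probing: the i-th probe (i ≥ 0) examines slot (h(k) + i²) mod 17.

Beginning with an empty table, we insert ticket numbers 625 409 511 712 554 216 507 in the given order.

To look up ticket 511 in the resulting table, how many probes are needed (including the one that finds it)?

2

Insert 625: h=13, slot 13 empty => index 13.
Insert 409: h=1, slot 1 empty => index 1.
Insert 511: h=1, slot 1 occupied => index 2.
Insert 712: h=15, slot 15 empty => index 15.
Insert 554: h=10, slot 10 empty => index 10.
Insert 216: h=12, slot 12 empty => index 12.
Insert 507: h=14, slot 14 empty => index 14.
Table: [∅, 409, 511, ∅, ∅, ∅, ∅, ∅, ∅, ∅, 554, ∅, 216, 625, 507, 712, ∅]
Lookup 511: h=1, probe 1,2 → found at 2.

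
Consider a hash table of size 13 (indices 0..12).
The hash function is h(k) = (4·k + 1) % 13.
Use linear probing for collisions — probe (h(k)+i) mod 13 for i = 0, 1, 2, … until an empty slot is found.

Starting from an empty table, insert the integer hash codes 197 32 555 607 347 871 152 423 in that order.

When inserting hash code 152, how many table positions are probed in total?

197: h=9 -> slot 9
32: h=12 -> slot 12
555: h=11 -> slot 11
607: h=11, probe 11,12,0 -> slot 0
347: h=11, probe 11,12,0,1 -> slot 1
871: h=1, probe 1,2 -> slot 2
152: h=11, probe 11,12,0,1,2,3 -> slot 3
423: h=3, probe 3,4 -> slot 4
Table: [607, 347, 871, 152, 423, _, _, _, _, 197, _, 555, 32]

6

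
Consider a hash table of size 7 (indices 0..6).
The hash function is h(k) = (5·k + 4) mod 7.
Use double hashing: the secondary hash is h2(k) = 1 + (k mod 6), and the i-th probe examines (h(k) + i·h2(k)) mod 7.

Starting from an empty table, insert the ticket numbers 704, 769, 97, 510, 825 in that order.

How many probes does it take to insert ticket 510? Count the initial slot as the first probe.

Insert 704: h=3, slot 3 empty => index 3.
Insert 769: h=6, slot 6 empty => index 6.
Insert 97: h=6, h2=2, slot 6 occupied => index 1.
Insert 510: h=6, h2=1, slot 6 occupied => index 0.
Insert 825: h=6, h2=4, slots 6,3,0 occupied => index 4.
Table: [510, 97, -, 704, 825, -, 769]

2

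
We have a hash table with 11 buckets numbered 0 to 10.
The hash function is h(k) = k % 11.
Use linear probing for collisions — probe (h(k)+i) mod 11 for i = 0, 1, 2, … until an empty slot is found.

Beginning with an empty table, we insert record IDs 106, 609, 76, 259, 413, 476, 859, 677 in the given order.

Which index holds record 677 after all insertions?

106: h=7 => slot 7
609: h=4 => slot 4
76: h=10 => slot 10
259: h=6 => slot 6
413: h=6, probe 6,7,8 => slot 8
476: h=3 => slot 3
859: h=1 => slot 1
677: h=6, probe 6,7,8,9 => slot 9
Table: [_, 859, _, 476, 609, _, 259, 106, 413, 677, 76]

9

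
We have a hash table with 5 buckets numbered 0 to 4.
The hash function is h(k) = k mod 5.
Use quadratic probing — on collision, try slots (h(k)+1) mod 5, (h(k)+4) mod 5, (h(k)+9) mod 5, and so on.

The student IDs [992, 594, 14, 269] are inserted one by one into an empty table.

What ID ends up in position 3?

992: h=2 → slot 2
594: h=4 → slot 4
14: h=4, probe 4,0 → slot 0
269: h=4, probe 4,0,3 → slot 3
Table: [14, ∅, 992, 269, 594]

269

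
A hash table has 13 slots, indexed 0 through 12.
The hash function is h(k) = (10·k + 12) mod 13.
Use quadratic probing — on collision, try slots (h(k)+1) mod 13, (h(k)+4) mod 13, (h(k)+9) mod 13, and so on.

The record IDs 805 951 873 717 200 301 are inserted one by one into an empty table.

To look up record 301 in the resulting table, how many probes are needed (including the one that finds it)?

Insert 805: h=2, slot 2 empty => index 2.
Insert 951: h=6, slot 6 empty => index 6.
Insert 873: h=6, slot 6 occupied => index 7.
Insert 717: h=6, slots 6,7 occupied => index 10.
Insert 200: h=10, slot 10 occupied => index 11.
Insert 301: h=6, slots 6,7,10,2 occupied => index 9.
Table: [∅, ∅, 805, ∅, ∅, ∅, 951, 873, ∅, 301, 717, 200, ∅]
Lookup 301: h=6, probe 6,7,10,2,9 → found at 9.

5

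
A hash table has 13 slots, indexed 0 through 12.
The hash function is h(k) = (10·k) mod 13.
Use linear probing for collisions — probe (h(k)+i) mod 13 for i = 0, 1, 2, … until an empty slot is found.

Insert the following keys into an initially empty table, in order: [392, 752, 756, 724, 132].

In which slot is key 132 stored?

392: h=7 → slot 7
752: h=6 → slot 6
756: h=7, probe 7,8 → slot 8
724: h=12 → slot 12
132: h=7, probe 7,8,9 → slot 9
Table: [-, -, -, -, -, -, 752, 392, 756, 132, -, -, 724]

9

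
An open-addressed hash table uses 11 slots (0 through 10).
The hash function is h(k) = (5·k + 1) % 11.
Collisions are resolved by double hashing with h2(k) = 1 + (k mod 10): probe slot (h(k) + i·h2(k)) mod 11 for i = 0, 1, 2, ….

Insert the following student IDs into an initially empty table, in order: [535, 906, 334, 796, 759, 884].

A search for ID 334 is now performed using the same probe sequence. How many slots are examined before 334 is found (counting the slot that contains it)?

535 hashes to 3; slot 3 is free -> place at 3.
906 hashes to 10; slot 10 is free -> place at 10.
334 hashes to 10, h2=5; 10 taken -> place at 4.
796 hashes to 10, h2=7; 10 taken -> place at 6.
759 hashes to 1; slot 1 is free -> place at 1.
884 hashes to 10, h2=5; 10,4 taken -> place at 9.
Table: [., 759, ., 535, 334, ., 796, ., ., 884, 906]
Lookup 334: h=10, h2=5, probe 10,4 → found at 4.

2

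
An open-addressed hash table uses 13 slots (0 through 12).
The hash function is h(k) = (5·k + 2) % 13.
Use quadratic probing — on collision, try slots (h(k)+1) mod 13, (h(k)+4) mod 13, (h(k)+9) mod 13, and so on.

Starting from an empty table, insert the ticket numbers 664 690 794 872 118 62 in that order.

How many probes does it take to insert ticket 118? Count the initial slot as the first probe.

664: h=7 => slot 7
690: h=7, probe 7,8 => slot 8
794: h=7, probe 7,8,11 => slot 11
872: h=7, probe 7,8,11,3 => slot 3
118: h=7, probe 7,8,11,3,10 => slot 10
62: h=0 => slot 0
Table: [62, -, -, 872, -, -, -, 664, 690, -, 118, 794, -]

5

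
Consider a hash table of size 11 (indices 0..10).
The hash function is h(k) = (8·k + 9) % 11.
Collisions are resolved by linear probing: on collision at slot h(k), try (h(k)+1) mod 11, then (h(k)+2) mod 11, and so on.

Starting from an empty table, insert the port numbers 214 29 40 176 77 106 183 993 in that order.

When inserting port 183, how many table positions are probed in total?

214 hashes to 5; slot 5 is free -> place at 5.
29 hashes to 10; slot 10 is free -> place at 10.
40 hashes to 10; 10 taken -> place at 0.
176 hashes to 9; slot 9 is free -> place at 9.
77 hashes to 9; 9,10,0 taken -> place at 1.
106 hashes to 10; 10,0,1 taken -> place at 2.
183 hashes to 10; 10,0,1,2 taken -> place at 3.
993 hashes to 0; 0,1,2,3 taken -> place at 4.
Table: [40, 77, 106, 183, 993, 214, —, —, —, 176, 29]

5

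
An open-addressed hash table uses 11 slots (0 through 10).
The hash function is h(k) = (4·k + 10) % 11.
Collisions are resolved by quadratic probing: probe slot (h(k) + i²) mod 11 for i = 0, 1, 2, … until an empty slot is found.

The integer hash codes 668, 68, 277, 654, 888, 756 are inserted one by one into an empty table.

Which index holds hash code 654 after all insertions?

1

668 hashes to 9; slot 9 is free → place at 9.
68 hashes to 7; slot 7 is free → place at 7.
277 hashes to 7; 7 taken → place at 8.
654 hashes to 8; 8,9 taken → place at 1.
888 hashes to 9; 9 taken → place at 10.
756 hashes to 9; 9,10 taken → place at 2.
Table: [_, 654, 756, _, _, _, _, 68, 277, 668, 888]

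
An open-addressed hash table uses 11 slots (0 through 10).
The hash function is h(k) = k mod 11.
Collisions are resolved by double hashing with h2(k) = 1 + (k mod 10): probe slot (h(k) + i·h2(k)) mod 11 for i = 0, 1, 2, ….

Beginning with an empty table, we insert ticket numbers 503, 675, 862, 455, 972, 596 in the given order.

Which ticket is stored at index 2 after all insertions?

503: h=8 => slot 8
675: h=4 => slot 4
862: h=4, h2=3, probe 4,7 => slot 7
455: h=4, h2=6, probe 4,10 => slot 10
972: h=4, h2=3, probe 4,7,10,2 => slot 2
596: h=2, h2=7, probe 2,9 => slot 9
Table: [., ., 972, ., 675, ., ., 862, 503, 596, 455]

972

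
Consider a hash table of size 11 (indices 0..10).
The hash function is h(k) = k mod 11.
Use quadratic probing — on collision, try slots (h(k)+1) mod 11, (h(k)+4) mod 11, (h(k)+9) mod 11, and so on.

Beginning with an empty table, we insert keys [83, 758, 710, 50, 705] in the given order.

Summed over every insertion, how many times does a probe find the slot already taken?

4

Insert 83: h=6, slot 6 empty => index 6.
Insert 758: h=10, slot 10 empty => index 10.
Insert 710: h=6, slot 6 occupied => index 7.
Insert 50: h=6, slots 6,7,10 occupied => index 4.
Insert 705: h=1, slot 1 empty => index 1.
Table: [—, 705, —, —, 50, —, 83, 710, —, —, 758]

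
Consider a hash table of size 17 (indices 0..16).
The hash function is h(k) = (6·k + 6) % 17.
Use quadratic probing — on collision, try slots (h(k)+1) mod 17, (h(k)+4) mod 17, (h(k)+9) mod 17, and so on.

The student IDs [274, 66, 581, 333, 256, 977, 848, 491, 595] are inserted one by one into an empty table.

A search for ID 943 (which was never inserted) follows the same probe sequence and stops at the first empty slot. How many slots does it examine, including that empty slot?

2

274: h=1 → slot 1
66: h=11 → slot 11
581: h=7 → slot 7
333: h=15 → slot 15
256: h=12 → slot 12
977: h=3 → slot 3
848: h=11, probe 11,12,15,3,10 → slot 10
491: h=11, probe 11,12,15,3,10,2 → slot 2
595: h=6 → slot 6
Table: [∅, 274, 491, 977, ∅, ∅, 595, 581, ∅, ∅, 848, 66, 256, ∅, ∅, 333, ∅]
Lookup 943: h=3, probe 3,4 → slot 4 empty, not found.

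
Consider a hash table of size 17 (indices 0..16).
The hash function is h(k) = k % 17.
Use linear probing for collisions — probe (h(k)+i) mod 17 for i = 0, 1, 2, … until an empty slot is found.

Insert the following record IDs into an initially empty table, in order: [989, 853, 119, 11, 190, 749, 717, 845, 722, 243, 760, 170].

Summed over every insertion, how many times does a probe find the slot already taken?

11

Insert 989: h=3, slot 3 empty -> index 3.
Insert 853: h=3, slot 3 occupied -> index 4.
Insert 119: h=0, slot 0 empty -> index 0.
Insert 11: h=11, slot 11 empty -> index 11.
Insert 190: h=3, slots 3,4 occupied -> index 5.
Insert 749: h=1, slot 1 empty -> index 1.
Insert 717: h=3, slots 3,4,5 occupied -> index 6.
Insert 845: h=12, slot 12 empty -> index 12.
Insert 722: h=8, slot 8 empty -> index 8.
Insert 243: h=5, slots 5,6 occupied -> index 7.
Insert 760: h=12, slot 12 occupied -> index 13.
Insert 170: h=0, slots 0,1 occupied -> index 2.
Table: [119, 749, 170, 989, 853, 190, 717, 243, 722, -, -, 11, 845, 760, -, -, -]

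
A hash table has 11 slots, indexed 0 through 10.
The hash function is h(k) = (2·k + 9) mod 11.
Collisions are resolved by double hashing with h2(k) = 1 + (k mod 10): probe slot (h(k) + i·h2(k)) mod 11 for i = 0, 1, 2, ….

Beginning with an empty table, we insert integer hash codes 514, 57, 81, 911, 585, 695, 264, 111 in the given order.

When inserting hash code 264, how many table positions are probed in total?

5

514 hashes to 3; slot 3 is free -> place at 3.
57 hashes to 2; slot 2 is free -> place at 2.
81 hashes to 6; slot 6 is free -> place at 6.
911 hashes to 5; slot 5 is free -> place at 5.
585 hashes to 2, h2=6; 2 taken -> place at 8.
695 hashes to 2, h2=6; 2,8,3 taken -> place at 9.
264 hashes to 9, h2=5; 9,3,8,2 taken -> place at 7.
111 hashes to 0; slot 0 is free -> place at 0.
Table: [111, -, 57, 514, -, 911, 81, 264, 585, 695, -]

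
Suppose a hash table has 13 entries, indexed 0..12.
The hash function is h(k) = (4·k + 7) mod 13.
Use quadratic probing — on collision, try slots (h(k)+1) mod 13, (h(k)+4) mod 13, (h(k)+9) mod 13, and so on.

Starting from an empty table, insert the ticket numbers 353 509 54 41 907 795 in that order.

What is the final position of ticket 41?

11

Insert 353: h=2, slot 2 empty => index 2.
Insert 509: h=2, slot 2 occupied => index 3.
Insert 54: h=2, slots 2,3 occupied => index 6.
Insert 41: h=2, slots 2,3,6 occupied => index 11.
Insert 907: h=8, slot 8 empty => index 8.
Insert 795: h=2, slots 2,3,6,11 occupied => index 5.
Table: [-, -, 353, 509, -, 795, 54, -, 907, -, -, 41, -]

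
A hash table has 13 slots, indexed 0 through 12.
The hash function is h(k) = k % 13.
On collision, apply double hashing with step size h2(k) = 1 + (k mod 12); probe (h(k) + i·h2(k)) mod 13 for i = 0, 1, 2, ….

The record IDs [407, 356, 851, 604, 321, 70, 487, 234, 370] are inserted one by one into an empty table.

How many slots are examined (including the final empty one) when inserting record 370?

3

407: h=4 => slot 4
356: h=5 => slot 5
851: h=6 => slot 6
604: h=6, h2=5, probe 6,11 => slot 11
321: h=9 => slot 9
70: h=5, h2=11, probe 5,3 => slot 3
487: h=6, h2=8, probe 6,1 => slot 1
234: h=0 => slot 0
370: h=6, h2=11, probe 6,4,2 => slot 2
Table: [234, 487, 370, 70, 407, 356, 851, ∅, ∅, 321, ∅, 604, ∅]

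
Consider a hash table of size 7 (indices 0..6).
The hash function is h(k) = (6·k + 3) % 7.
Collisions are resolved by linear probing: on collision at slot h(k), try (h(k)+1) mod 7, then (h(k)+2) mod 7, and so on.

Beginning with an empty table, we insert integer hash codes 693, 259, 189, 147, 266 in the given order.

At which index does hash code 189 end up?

693 hashes to 3; slot 3 is free -> place at 3.
259 hashes to 3; 3 taken -> place at 4.
189 hashes to 3; 3,4 taken -> place at 5.
147 hashes to 3; 3,4,5 taken -> place at 6.
266 hashes to 3; 3,4,5,6 taken -> place at 0.
Table: [266, ∅, ∅, 693, 259, 189, 147]

5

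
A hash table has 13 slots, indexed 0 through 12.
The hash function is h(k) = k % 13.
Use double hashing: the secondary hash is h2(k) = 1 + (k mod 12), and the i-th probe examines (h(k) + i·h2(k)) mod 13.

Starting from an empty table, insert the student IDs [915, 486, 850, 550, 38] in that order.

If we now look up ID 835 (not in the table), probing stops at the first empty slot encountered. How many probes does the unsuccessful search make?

2

915: h=5 -> slot 5
486: h=5, h2=7, probe 5,12 -> slot 12
850: h=5, h2=11, probe 5,3 -> slot 3
550: h=4 -> slot 4
38: h=12, h2=3, probe 12,2 -> slot 2
Table: [_, _, 38, 850, 550, 915, _, _, _, _, _, _, 486]
Lookup 835: h=3, h2=8, probe 3,11 → slot 11 empty, not found.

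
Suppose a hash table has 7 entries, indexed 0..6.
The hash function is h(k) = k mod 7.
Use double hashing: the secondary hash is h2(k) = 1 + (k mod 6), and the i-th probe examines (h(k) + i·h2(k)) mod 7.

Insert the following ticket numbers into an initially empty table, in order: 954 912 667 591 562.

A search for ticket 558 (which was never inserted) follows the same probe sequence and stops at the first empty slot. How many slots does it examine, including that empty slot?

2

954 hashes to 2; slot 2 is free -> place at 2.
912 hashes to 2, h2=1; 2 taken -> place at 3.
667 hashes to 2, h2=2; 2 taken -> place at 4.
591 hashes to 3, h2=4; 3 taken -> place at 0.
562 hashes to 2, h2=5; 2,0 taken -> place at 5.
Table: [591, ∅, 954, 912, 667, 562, ∅]
Lookup 558: h=5, h2=1, probe 5,6 → slot 6 empty, not found.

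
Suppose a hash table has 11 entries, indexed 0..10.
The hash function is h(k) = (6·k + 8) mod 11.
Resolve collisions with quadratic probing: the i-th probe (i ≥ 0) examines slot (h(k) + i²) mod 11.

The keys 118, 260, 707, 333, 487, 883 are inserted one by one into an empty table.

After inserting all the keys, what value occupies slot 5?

118 hashes to 1; slot 1 is free => place at 1.
260 hashes to 6; slot 6 is free => place at 6.
707 hashes to 4; slot 4 is free => place at 4.
333 hashes to 4; 4 taken => place at 5.
487 hashes to 4; 4,5 taken => place at 8.
883 hashes to 4; 4,5,8 taken => place at 2.
Table: [., 118, 883, ., 707, 333, 260, ., 487, ., .]

333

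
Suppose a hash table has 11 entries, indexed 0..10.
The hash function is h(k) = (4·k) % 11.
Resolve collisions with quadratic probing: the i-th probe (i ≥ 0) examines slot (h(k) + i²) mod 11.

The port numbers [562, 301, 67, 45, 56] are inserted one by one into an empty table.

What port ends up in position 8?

67

Insert 562: h=4, slot 4 empty → index 4.
Insert 301: h=5, slot 5 empty → index 5.
Insert 67: h=4, slots 4,5 occupied → index 8.
Insert 45: h=4, slots 4,5,8 occupied → index 2.
Insert 56: h=4, slots 4,5,8,2 occupied → index 9.
Table: [., ., 45, ., 562, 301, ., ., 67, 56, .]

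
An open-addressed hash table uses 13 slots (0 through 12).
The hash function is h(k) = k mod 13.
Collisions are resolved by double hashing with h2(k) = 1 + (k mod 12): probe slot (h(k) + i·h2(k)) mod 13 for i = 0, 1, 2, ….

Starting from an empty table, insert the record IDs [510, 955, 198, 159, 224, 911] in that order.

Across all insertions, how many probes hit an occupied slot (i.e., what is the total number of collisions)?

Insert 510: h=3, slot 3 empty -> index 3.
Insert 955: h=6, slot 6 empty -> index 6.
Insert 198: h=3, h2=7, slot 3 occupied -> index 10.
Insert 159: h=3, h2=4, slot 3 occupied -> index 7.
Insert 224: h=3, h2=9, slot 3 occupied -> index 12.
Insert 911: h=1, slot 1 empty -> index 1.
Table: [∅, 911, ∅, 510, ∅, ∅, 955, 159, ∅, ∅, 198, ∅, 224]

3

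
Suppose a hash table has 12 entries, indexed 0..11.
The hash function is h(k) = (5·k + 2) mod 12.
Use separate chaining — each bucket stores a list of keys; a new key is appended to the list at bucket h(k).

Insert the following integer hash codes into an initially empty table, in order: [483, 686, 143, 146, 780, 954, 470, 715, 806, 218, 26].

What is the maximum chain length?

Insert 483: h=5, bucket 5 empty -> new chain.
Insert 686: h=0, bucket 0 empty -> new chain.
Insert 143: h=9, bucket 9 empty -> new chain.
Insert 146: h=0, bucket 0 nonempty -> append to chain.
Insert 780: h=2, bucket 2 empty -> new chain.
Insert 954: h=8, bucket 8 empty -> new chain.
Insert 470: h=0, bucket 0 nonempty -> append to chain.
Insert 715: h=1, bucket 1 empty -> new chain.
Insert 806: h=0, bucket 0 nonempty -> append to chain.
Insert 218: h=0, bucket 0 nonempty -> append to chain.
Insert 26: h=0, bucket 0 nonempty -> append to chain.
Final buckets:
0: 686 -> 146 -> 470 -> 806 -> 218 -> 26
1: 715
2: 780
3: -
4: -
5: 483
6: -
7: -
8: 954
9: 143
10: -
11: -

6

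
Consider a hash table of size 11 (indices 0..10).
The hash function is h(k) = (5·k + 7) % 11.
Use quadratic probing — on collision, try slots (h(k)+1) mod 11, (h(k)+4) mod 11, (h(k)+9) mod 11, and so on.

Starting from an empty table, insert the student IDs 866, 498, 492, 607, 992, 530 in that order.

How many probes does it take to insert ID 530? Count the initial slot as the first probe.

3

866: h=3 → slot 3
498: h=0 → slot 0
492: h=3, probe 3,4 → slot 4
607: h=6 → slot 6
992: h=6, probe 6,7 → slot 7
530: h=6, probe 6,7,10 → slot 10
Table: [498, _, _, 866, 492, _, 607, 992, _, _, 530]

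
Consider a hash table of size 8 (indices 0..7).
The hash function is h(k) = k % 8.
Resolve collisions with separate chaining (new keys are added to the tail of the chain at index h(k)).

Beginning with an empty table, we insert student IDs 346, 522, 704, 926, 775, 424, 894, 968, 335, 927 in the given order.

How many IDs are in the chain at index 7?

3

346 -> bucket 2
522 -> bucket 2 (collision)
704 -> bucket 0
926 -> bucket 6
775 -> bucket 7
424 -> bucket 0 (collision)
894 -> bucket 6 (collision)
968 -> bucket 0 (collision)
335 -> bucket 7 (collision)
927 -> bucket 7 (collision)
Final buckets:
0: 704 -> 424 -> 968
1: —
2: 346 -> 522
3: —
4: —
5: —
6: 926 -> 894
7: 775 -> 335 -> 927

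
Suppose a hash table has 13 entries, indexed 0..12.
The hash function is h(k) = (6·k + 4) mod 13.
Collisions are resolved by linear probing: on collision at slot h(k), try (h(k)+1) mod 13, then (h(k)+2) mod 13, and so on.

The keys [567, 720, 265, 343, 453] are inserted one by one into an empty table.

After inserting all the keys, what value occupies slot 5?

Insert 567: h=0, slot 0 empty -> index 0.
Insert 720: h=8, slot 8 empty -> index 8.
Insert 265: h=8, slot 8 occupied -> index 9.
Insert 343: h=8, slots 8,9 occupied -> index 10.
Insert 453: h=5, slot 5 empty -> index 5.
Table: [567, _, _, _, _, 453, _, _, 720, 265, 343, _, _]

453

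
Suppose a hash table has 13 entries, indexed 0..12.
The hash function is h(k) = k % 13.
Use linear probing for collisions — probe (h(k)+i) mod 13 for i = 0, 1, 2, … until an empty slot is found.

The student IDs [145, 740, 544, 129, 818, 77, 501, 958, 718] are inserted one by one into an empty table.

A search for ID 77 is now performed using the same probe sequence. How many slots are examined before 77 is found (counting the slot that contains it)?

5

145 hashes to 2; slot 2 is free => place at 2.
740 hashes to 12; slot 12 is free => place at 12.
544 hashes to 11; slot 11 is free => place at 11.
129 hashes to 12; 12 taken => place at 0.
818 hashes to 12; 12,0 taken => place at 1.
77 hashes to 12; 12,0,1,2 taken => place at 3.
501 hashes to 7; slot 7 is free => place at 7.
958 hashes to 9; slot 9 is free => place at 9.
718 hashes to 3; 3 taken => place at 4.
Table: [129, 818, 145, 77, 718, —, —, 501, —, 958, —, 544, 740]
Lookup 77: h=12, probe 12,0,1,2,3 → found at 3.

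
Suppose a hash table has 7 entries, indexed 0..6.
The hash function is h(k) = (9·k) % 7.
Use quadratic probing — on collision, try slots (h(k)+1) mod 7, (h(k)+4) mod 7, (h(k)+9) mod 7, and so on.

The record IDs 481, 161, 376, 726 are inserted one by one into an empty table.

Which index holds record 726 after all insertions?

481: h=3 -> slot 3
161: h=0 -> slot 0
376: h=3, probe 3,4 -> slot 4
726: h=3, probe 3,4,0,5 -> slot 5
Table: [161, ∅, ∅, 481, 376, 726, ∅]

5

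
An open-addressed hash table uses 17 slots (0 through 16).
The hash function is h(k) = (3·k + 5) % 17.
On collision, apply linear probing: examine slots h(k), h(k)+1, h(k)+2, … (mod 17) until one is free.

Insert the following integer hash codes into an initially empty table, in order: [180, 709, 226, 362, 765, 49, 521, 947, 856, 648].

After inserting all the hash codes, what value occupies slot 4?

362

Insert 180: h=1, slot 1 empty → index 1.
Insert 709: h=7, slot 7 empty → index 7.
Insert 226: h=3, slot 3 empty → index 3.
Insert 362: h=3, slot 3 occupied → index 4.
Insert 765: h=5, slot 5 empty → index 5.
Insert 49: h=16, slot 16 empty → index 16.
Insert 521: h=4, slots 4,5 occupied → index 6.
Insert 947: h=7, slot 7 occupied → index 8.
Insert 856: h=6, slots 6,7,8 occupied → index 9.
Insert 648: h=11, slot 11 empty → index 11.
Table: [_, 180, _, 226, 362, 765, 521, 709, 947, 856, _, 648, _, _, _, _, 49]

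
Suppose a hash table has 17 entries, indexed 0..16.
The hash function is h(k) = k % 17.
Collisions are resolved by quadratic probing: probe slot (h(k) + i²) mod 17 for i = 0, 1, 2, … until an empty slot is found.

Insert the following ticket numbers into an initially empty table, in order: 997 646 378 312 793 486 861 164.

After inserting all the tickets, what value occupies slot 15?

997: h=11 → slot 11
646: h=0 → slot 0
378: h=4 → slot 4
312: h=6 → slot 6
793: h=11, probe 11,12 → slot 12
486: h=10 → slot 10
861: h=11, probe 11,12,15 → slot 15
164: h=11, probe 11,12,15,3 → slot 3
Table: [646, ∅, ∅, 164, 378, ∅, 312, ∅, ∅, ∅, 486, 997, 793, ∅, ∅, 861, ∅]

861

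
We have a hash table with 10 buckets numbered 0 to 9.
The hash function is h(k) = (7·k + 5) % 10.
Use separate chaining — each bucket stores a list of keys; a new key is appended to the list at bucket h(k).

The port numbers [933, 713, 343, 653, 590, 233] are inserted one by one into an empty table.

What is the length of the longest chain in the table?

933 → bucket 6
713 → bucket 6 (collision)
343 → bucket 6 (collision)
653 → bucket 6 (collision)
590 → bucket 5
233 → bucket 6 (collision)
Final buckets:
0: -
1: -
2: -
3: -
4: -
5: 590
6: 933 -> 713 -> 343 -> 653 -> 233
7: -
8: -
9: -

5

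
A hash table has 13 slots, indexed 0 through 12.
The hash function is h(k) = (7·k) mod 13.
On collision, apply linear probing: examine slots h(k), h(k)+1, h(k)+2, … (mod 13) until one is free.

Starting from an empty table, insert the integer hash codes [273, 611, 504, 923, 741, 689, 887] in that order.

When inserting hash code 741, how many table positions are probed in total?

Insert 273: h=0, slot 0 empty → index 0.
Insert 611: h=0, slot 0 occupied → index 1.
Insert 504: h=5, slot 5 empty → index 5.
Insert 923: h=0, slots 0,1 occupied → index 2.
Insert 741: h=0, slots 0,1,2 occupied → index 3.
Insert 689: h=0, slots 0,1,2,3 occupied → index 4.
Insert 887: h=8, slot 8 empty → index 8.
Table: [273, 611, 923, 741, 689, 504, ., ., 887, ., ., ., .]

4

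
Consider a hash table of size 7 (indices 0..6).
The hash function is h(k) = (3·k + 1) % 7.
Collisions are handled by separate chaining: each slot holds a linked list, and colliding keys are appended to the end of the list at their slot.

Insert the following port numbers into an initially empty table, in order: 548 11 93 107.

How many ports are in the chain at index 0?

3

548 -> bucket 0
11 -> bucket 6
93 -> bucket 0 (collision)
107 -> bucket 0 (collision)
Final buckets:
0: 548 -> 93 -> 107
1: ∅
2: ∅
3: ∅
4: ∅
5: ∅
6: 11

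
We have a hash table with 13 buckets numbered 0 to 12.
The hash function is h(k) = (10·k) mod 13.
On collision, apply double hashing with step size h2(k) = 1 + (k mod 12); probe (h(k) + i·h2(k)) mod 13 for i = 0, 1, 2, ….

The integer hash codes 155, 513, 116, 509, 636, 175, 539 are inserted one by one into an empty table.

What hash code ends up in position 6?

539

155 hashes to 3; slot 3 is free → place at 3.
513 hashes to 8; slot 8 is free → place at 8.
116 hashes to 3, h2=9; 3 taken → place at 12.
509 hashes to 7; slot 7 is free → place at 7.
636 hashes to 3, h2=1; 3 taken → place at 4.
175 hashes to 8, h2=8; 8,3 taken → place at 11.
539 hashes to 8, h2=12; 8,7 taken → place at 6.
Table: [—, —, —, 155, 636, —, 539, 509, 513, —, —, 175, 116]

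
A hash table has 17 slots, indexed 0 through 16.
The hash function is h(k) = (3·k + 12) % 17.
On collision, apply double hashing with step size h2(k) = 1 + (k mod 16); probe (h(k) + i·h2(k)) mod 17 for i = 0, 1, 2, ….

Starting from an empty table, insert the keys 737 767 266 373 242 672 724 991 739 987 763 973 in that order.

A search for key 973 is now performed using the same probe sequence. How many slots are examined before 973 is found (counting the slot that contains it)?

737: h=13 -> slot 13
767: h=1 -> slot 1
266: h=11 -> slot 11
373: h=9 -> slot 9
242: h=7 -> slot 7
672: h=5 -> slot 5
724: h=8 -> slot 8
991: h=10 -> slot 10
739: h=2 -> slot 2
987: h=15 -> slot 15
763: h=6 -> slot 6
973: h=7, h2=14, probe 7,4 -> slot 4
Table: [∅, 767, 739, ∅, 973, 672, 763, 242, 724, 373, 991, 266, ∅, 737, ∅, 987, ∅]
Lookup 973: h=7, h2=14, probe 7,4 → found at 4.

2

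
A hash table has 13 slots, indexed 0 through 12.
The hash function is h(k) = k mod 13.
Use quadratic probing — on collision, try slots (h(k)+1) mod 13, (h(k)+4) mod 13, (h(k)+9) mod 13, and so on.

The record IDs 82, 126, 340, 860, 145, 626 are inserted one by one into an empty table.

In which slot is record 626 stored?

11

82: h=4 => slot 4
126: h=9 => slot 9
340: h=2 => slot 2
860: h=2, probe 2,3 => slot 3
145: h=2, probe 2,3,6 => slot 6
626: h=2, probe 2,3,6,11 => slot 11
Table: [., ., 340, 860, 82, ., 145, ., ., 126, ., 626, .]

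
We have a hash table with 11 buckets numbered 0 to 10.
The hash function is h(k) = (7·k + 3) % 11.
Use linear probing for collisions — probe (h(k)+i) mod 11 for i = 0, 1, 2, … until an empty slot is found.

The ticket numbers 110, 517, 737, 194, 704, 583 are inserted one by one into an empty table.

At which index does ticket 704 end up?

6

110 hashes to 3; slot 3 is free -> place at 3.
517 hashes to 3; 3 taken -> place at 4.
737 hashes to 3; 3,4 taken -> place at 5.
194 hashes to 8; slot 8 is free -> place at 8.
704 hashes to 3; 3,4,5 taken -> place at 6.
583 hashes to 3; 3,4,5,6 taken -> place at 7.
Table: [∅, ∅, ∅, 110, 517, 737, 704, 583, 194, ∅, ∅]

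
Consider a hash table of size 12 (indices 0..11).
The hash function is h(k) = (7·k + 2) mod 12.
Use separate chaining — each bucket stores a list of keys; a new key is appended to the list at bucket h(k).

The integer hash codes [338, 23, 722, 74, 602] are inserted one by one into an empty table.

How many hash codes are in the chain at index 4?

4

Insert 338: h=4, bucket 4 empty -> new chain.
Insert 23: h=7, bucket 7 empty -> new chain.
Insert 722: h=4, bucket 4 nonempty -> append to chain.
Insert 74: h=4, bucket 4 nonempty -> append to chain.
Insert 602: h=4, bucket 4 nonempty -> append to chain.
Final buckets:
0: -
1: -
2: -
3: -
4: 338 -> 722 -> 74 -> 602
5: -
6: -
7: 23
8: -
9: -
10: -
11: -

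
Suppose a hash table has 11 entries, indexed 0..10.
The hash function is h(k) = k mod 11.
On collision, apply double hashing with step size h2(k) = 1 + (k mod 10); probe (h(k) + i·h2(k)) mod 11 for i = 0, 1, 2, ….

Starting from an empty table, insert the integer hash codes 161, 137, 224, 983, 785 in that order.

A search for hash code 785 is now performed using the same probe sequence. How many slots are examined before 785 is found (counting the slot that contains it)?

2

Insert 161: h=7, slot 7 empty => index 7.
Insert 137: h=5, slot 5 empty => index 5.
Insert 224: h=4, slot 4 empty => index 4.
Insert 983: h=4, h2=4, slot 4 occupied => index 8.
Insert 785: h=4, h2=6, slot 4 occupied => index 10.
Table: [_, _, _, _, 224, 137, _, 161, 983, _, 785]
Lookup 785: h=4, h2=6, probe 4,10 → found at 10.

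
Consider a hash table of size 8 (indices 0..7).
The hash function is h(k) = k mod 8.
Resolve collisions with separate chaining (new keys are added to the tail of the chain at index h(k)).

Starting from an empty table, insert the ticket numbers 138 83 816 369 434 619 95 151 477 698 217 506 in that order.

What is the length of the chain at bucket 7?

2

138 -> bucket 2
83 -> bucket 3
816 -> bucket 0
369 -> bucket 1
434 -> bucket 2 (collision)
619 -> bucket 3 (collision)
95 -> bucket 7
151 -> bucket 7 (collision)
477 -> bucket 5
698 -> bucket 2 (collision)
217 -> bucket 1 (collision)
506 -> bucket 2 (collision)
Final buckets:
0: 816
1: 369 -> 217
2: 138 -> 434 -> 698 -> 506
3: 83 -> 619
4: .
5: 477
6: .
7: 95 -> 151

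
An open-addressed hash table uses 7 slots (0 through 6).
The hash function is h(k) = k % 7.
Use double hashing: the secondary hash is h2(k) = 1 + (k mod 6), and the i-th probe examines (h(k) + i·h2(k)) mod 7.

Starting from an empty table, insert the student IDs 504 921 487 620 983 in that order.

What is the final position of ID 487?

Insert 504: h=0, slot 0 empty -> index 0.
Insert 921: h=4, slot 4 empty -> index 4.
Insert 487: h=4, h2=2, slot 4 occupied -> index 6.
Insert 620: h=4, h2=3, slots 4,0 occupied -> index 3.
Insert 983: h=3, h2=6, slot 3 occupied -> index 2.
Table: [504, ., 983, 620, 921, ., 487]

6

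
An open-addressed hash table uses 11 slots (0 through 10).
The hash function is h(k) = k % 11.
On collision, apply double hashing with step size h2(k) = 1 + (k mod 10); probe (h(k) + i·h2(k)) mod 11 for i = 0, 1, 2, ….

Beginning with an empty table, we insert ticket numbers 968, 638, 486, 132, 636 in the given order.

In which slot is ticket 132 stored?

968 hashes to 0; slot 0 is free => place at 0.
638 hashes to 0, h2=9; 0 taken => place at 9.
486 hashes to 2; slot 2 is free => place at 2.
132 hashes to 0, h2=3; 0 taken => place at 3.
636 hashes to 9, h2=7; 9 taken => place at 5.
Table: [968, ∅, 486, 132, ∅, 636, ∅, ∅, ∅, 638, ∅]

3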